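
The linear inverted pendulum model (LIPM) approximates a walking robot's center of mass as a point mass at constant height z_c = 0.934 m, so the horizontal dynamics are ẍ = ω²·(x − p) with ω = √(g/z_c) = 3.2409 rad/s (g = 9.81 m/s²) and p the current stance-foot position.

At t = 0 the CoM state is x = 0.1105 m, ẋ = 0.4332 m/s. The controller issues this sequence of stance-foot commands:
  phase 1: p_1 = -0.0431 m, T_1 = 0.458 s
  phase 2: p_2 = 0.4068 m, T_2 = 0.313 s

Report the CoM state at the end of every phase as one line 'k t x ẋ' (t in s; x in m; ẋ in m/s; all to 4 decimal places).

phase 1: p=-0.0431, T=0.458, ωT=1.484332, cosh=2.319336, sinh=2.092682; start (x,ẋ)=(0.110500, 0.433200) → end (x,ẋ)=(0.592872, 2.046478)
phase 2: p=0.4068, T=0.313, ωT=1.014402, cosh=1.560166, sinh=1.197547; start (x,ẋ)=(0.592872, 2.046478) → end (x,ẋ)=(1.453298, 3.915014)

1 0.4580 0.5929 2.0465
2 0.7710 1.4533 3.9150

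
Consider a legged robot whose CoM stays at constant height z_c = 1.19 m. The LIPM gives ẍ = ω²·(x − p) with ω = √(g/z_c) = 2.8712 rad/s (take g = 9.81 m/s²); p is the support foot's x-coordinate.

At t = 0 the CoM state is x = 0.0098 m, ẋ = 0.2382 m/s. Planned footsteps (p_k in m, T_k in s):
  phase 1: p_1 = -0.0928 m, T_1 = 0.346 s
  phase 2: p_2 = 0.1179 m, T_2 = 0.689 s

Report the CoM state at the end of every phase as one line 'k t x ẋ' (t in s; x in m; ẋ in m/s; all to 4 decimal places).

1 0.3460 0.1614 0.7090
2 1.0350 1.1537 3.0547

phase 1: p=-0.0928, T=0.346, ωT=0.993435, cosh=1.535399, sinh=1.165096; start (x,ẋ)=(0.009800, 0.238200) → end (x,ẋ)=(0.161390, 0.708952)
phase 2: p=0.1179, T=0.689, ωT=1.978257, cosh=3.684219, sinh=3.545909; start (x,ẋ)=(0.161390, 0.708952) → end (x,ẋ)=(1.153679, 3.054712)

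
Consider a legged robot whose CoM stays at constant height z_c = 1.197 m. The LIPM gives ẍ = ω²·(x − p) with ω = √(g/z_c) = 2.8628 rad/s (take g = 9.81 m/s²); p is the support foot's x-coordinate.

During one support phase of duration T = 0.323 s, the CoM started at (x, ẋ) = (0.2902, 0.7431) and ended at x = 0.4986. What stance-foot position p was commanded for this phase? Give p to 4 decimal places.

p = 0.4369

ωT = 2.8628·0.323 = 0.924684; cosh(ωT) = 1.458865, sinh(ωT) = 1.062208
x(T) = p + (x₀−p)·cosh(ωT) + (ẋ₀/ω)·sinh(ωT) ⇒ p·(1 − cosh) = x(T) − x₀·cosh − (ẋ₀/ω)·sinh
numerator   = 0.4986 − (0.2902)·1.458865 − (0.7431/2.8628)·1.062208 = -0.200481
denominator = 1 − 1.458865 = -0.458865
p = -0.200481 / -0.458865 = 0.4369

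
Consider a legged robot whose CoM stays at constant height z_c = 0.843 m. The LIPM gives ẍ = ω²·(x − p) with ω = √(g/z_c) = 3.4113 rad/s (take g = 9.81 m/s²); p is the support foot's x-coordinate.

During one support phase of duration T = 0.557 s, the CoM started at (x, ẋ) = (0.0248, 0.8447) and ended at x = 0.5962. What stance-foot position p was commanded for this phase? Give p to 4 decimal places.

p = 0.1232

ωT = 3.4113·0.557 = 1.900094; cosh(ωT) = 3.418039, sinh(ωT) = 3.268485
x(T) = p + (x₀−p)·cosh(ωT) + (ẋ₀/ω)·sinh(ωT) ⇒ p·(1 − cosh) = x(T) − x₀·cosh − (ẋ₀/ω)·sinh
numerator   = 0.5962 − (0.0248)·3.418039 − (0.8447/3.4113)·3.268485 = -0.297904
denominator = 1 − 3.418039 = -2.418039
p = -0.297904 / -2.418039 = 0.1232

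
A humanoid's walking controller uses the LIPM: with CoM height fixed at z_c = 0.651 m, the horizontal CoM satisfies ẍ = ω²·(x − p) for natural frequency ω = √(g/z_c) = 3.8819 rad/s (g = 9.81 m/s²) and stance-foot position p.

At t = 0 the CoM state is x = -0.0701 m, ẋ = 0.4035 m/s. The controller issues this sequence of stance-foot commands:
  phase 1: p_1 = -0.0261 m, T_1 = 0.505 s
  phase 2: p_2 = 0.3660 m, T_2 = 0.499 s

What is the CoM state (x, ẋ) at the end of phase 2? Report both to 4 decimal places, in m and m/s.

x = 0.4529, ẋ = 0.5682

phase 1: p=-0.0261, T=0.505, ωT=1.960360, cosh=3.621344, sinh=3.480536; start (x,ẋ)=(-0.070100, 0.403500) → end (x,ẋ)=(0.176342, 0.866724)
phase 2: p=0.3660, T=0.499, ωT=1.937068, cosh=3.541252, sinh=3.397126; start (x,ẋ)=(0.176342, 0.866724) → end (x,ẋ)=(0.452859, 0.568205)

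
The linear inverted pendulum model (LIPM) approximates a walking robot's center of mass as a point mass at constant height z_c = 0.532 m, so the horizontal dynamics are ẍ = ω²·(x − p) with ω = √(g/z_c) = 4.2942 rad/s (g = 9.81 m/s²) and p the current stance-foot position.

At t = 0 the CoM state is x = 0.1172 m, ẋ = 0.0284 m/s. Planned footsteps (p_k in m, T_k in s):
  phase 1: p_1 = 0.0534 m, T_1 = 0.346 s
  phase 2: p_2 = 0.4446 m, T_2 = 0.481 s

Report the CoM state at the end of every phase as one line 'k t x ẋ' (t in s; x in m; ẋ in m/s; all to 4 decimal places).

1 0.3460 0.2154 0.6402
2 0.8270 0.1047 -1.2535

phase 1: p=0.0534, T=0.346, ωT=1.485793, cosh=2.322396, sinh=2.096073; start (x,ẋ)=(0.117200, 0.028400) → end (x,ẋ)=(0.215431, 0.640217)
phase 2: p=0.4446, T=0.481, ωT=2.065510, cosh=4.008038, sinh=3.881284; start (x,ẋ)=(0.215431, 0.640217) → end (x,ẋ)=(0.104739, -1.253542)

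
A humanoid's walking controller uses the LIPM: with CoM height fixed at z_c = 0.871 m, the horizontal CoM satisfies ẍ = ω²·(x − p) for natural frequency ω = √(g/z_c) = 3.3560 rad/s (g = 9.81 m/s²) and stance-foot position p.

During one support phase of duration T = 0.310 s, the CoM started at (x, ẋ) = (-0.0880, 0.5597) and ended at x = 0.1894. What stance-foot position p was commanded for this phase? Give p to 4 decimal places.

p = -0.2077

ωT = 3.3560·0.310 = 1.040360; cosh(ωT) = 1.591782, sinh(ωT) = 1.238454
x(T) = p + (x₀−p)·cosh(ωT) + (ẋ₀/ω)·sinh(ωT) ⇒ p·(1 − cosh) = x(T) − x₀·cosh − (ẋ₀/ω)·sinh
numerator   = 0.1894 − (-0.0880)·1.591782 − (0.5597/3.3560)·1.238454 = 0.122932
denominator = 1 − 1.591782 = -0.591782
p = 0.122932 / -0.591782 = -0.2077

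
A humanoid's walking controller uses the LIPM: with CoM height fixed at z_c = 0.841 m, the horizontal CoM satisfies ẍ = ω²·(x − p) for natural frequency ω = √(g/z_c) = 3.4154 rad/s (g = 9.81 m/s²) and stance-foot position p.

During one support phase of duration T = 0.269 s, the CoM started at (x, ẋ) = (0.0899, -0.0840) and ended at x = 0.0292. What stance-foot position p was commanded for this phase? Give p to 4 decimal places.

p = 0.1668

ωT = 3.4154·0.269 = 0.918743; cosh(ωT) = 1.452579, sinh(ωT) = 1.053558
x(T) = p + (x₀−p)·cosh(ωT) + (ẋ₀/ω)·sinh(ωT) ⇒ p·(1 − cosh) = x(T) − x₀·cosh − (ẋ₀/ω)·sinh
numerator   = 0.0292 − (0.0899)·1.452579 − (-0.0840/3.4154)·1.053558 = -0.075475
denominator = 1 − 1.452579 = -0.452579
p = -0.075475 / -0.452579 = 0.1668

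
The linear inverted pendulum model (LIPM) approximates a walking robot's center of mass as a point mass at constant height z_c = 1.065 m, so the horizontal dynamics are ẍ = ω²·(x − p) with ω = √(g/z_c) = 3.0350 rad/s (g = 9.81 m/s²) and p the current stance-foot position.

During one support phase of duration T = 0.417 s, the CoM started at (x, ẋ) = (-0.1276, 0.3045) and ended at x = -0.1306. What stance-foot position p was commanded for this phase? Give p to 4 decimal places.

p = 0.0549

ωT = 3.0350·0.417 = 1.265595; cosh(ωT) = 1.913636, sinh(ωT) = 1.631565
x(T) = p + (x₀−p)·cosh(ωT) + (ẋ₀/ω)·sinh(ωT) ⇒ p·(1 − cosh) = x(T) − x₀·cosh − (ẋ₀/ω)·sinh
numerator   = -0.1306 − (-0.1276)·1.913636 − (0.3045/3.0350)·1.631565 = -0.050114
denominator = 1 − 1.913636 = -0.913636
p = -0.050114 / -0.913636 = 0.0549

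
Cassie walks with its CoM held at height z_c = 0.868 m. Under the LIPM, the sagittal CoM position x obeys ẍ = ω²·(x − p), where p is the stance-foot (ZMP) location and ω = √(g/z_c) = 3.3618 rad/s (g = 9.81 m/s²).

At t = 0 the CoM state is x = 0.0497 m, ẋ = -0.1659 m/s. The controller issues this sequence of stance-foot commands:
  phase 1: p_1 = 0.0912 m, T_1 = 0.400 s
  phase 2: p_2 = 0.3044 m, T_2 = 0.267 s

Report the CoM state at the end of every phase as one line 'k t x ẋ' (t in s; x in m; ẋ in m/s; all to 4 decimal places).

1 0.4000 -0.0821 -0.5894
2 0.6670 -0.4279 -2.1724

phase 1: p=0.0912, T=0.400, ωT=1.344720, cosh=2.048862, sinh=1.788250; start (x,ẋ)=(0.049700, -0.165900) → end (x,ẋ)=(-0.082075, -0.589393)
phase 2: p=0.3044, T=0.267, ωT=0.897601, cosh=1.430627, sinh=1.023081; start (x,ẋ)=(-0.082075, -0.589393) → end (x,ẋ)=(-0.427870, -2.172443)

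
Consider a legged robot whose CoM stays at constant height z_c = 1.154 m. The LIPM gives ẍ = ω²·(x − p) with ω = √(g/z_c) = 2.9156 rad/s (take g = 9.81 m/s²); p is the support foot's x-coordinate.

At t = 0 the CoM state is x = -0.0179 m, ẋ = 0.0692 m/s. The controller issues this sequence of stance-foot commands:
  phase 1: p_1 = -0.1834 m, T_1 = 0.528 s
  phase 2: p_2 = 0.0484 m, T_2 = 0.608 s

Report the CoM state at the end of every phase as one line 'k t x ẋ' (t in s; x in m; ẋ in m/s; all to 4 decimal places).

phase 1: p=-0.1834, T=0.528, ωT=1.539437, cosh=2.438233, sinh=2.223731; start (x,ẋ)=(-0.017900, 0.069200) → end (x,ẋ)=(0.272906, 1.241747)
phase 2: p=0.0484, T=0.608, ωT=1.772685, cosh=3.028256, sinh=2.858380; start (x,ẋ)=(0.272906, 1.241747) → end (x,ẋ)=(1.945640, 5.631340)

1 0.5280 0.2729 1.2417
2 1.1360 1.9456 5.6313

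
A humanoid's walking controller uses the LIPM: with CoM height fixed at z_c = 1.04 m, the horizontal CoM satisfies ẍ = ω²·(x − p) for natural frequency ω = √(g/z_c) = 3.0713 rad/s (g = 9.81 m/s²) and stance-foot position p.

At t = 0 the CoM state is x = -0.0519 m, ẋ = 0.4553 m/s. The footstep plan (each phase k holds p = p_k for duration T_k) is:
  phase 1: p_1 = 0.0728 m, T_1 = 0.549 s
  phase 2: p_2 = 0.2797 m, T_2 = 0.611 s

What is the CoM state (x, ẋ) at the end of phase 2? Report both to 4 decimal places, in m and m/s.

phase 1: p=0.0728, T=0.549, ωT=1.686144, cosh=2.791927, sinh=2.606695; start (x,ẋ)=(-0.051900, 0.455300) → end (x,ẋ)=(0.111072, 0.272824)
phase 2: p=0.2797, T=0.611, ωT=1.876564, cosh=3.342071, sinh=3.188956; start (x,ẋ)=(0.111072, 0.272824) → end (x,ẋ)=(-0.000592, -0.739787)

x = -0.0006, ẋ = -0.7398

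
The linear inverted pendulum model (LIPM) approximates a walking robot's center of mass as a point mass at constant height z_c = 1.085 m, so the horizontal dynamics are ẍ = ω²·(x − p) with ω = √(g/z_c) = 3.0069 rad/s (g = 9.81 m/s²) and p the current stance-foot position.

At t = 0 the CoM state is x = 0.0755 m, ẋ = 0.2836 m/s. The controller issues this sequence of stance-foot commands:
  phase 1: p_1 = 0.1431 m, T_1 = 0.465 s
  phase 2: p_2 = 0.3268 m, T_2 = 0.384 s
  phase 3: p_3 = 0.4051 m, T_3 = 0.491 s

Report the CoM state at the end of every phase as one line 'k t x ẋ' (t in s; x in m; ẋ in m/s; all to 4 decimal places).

1 0.4650 0.1772 0.2227
2 0.8490 0.1717 -0.2544
3 1.3400 -0.3079 -2.0417

phase 1: p=0.1431, T=0.465, ωT=1.398208, cosh=2.147490, sinh=1.900451; start (x,ẋ)=(0.075500, 0.283600) → end (x,ẋ)=(0.177173, 0.222730)
phase 2: p=0.3268, T=0.384, ωT=1.154650, cosh=1.744040, sinh=1.428872; start (x,ẋ)=(0.177173, 0.222730) → end (x,ẋ)=(0.171686, -0.254416)
phase 3: p=0.4051, T=0.491, ωT=1.476388, cosh=2.302784, sinh=2.074323; start (x,ẋ)=(0.171686, -0.254416) → end (x,ẋ)=(-0.307912, -2.041734)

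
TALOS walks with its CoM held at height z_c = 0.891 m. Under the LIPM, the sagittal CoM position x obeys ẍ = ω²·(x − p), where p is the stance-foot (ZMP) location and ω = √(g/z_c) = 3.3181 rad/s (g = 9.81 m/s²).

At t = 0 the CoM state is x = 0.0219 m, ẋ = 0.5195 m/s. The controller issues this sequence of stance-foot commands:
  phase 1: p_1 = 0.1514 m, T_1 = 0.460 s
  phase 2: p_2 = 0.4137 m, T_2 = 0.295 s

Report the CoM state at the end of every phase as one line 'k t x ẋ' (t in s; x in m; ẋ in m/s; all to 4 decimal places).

1 0.4600 0.1826 0.3098
2 0.7550 0.1694 -0.4060

phase 1: p=0.1514, T=0.460, ωT=1.526326, cosh=2.409287, sinh=2.191954; start (x,ẋ)=(0.021900, 0.519500) → end (x,ẋ)=(0.182582, 0.309755)
phase 2: p=0.4137, T=0.295, ωT=0.978839, cosh=1.518556, sinh=1.142810; start (x,ẋ)=(0.182582, 0.309755) → end (x,ẋ)=(0.169419, -0.406010)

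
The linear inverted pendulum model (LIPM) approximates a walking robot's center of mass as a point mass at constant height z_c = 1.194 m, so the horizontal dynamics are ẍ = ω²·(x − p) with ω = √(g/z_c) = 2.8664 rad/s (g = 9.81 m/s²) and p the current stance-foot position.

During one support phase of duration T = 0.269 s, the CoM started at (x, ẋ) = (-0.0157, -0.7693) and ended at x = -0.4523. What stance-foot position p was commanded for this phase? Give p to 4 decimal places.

ωT = 2.8664·0.269 = 0.771062; cosh(ωT) = 1.312291, sinh(ωT) = 0.849769
x(T) = p + (x₀−p)·cosh(ωT) + (ẋ₀/ω)·sinh(ωT) ⇒ p·(1 − cosh) = x(T) − x₀·cosh − (ẋ₀/ω)·sinh
numerator   = -0.4523 − (-0.0157)·1.312291 − (-0.7693/2.8664)·0.849769 = -0.203631
denominator = 1 − 1.312291 = -0.312291
p = -0.203631 / -0.312291 = 0.6521

p = 0.6521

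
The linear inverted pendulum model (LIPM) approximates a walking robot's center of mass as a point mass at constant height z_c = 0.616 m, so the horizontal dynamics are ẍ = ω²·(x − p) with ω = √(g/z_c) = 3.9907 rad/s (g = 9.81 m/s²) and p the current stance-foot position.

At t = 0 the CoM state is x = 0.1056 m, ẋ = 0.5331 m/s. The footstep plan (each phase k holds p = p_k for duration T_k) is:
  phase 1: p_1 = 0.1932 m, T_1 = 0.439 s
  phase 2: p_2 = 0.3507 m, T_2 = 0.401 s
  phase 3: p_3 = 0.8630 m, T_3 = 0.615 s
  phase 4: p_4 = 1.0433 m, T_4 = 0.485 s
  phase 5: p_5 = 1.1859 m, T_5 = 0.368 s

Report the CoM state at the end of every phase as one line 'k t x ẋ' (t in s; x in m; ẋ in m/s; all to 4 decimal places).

1 0.4390 0.3066 0.6056
2 0.8400 0.5976 1.1429
3 1.4550 0.9613 0.5816
4 1.9400 1.2478 0.9471
5 2.3080 1.8154 2.6734

phase 1: p=0.1932, T=0.439, ωT=1.751917, cosh=2.969544, sinh=2.796103; start (x,ẋ)=(0.105600, 0.533100) → end (x,ẋ)=(0.306587, 0.605587)
phase 2: p=0.3507, T=0.401, ωT=1.600271, cosh=2.578108, sinh=2.376266; start (x,ẋ)=(0.306587, 0.605587) → end (x,ẋ)=(0.597569, 1.142947)
phase 3: p=0.8630, T=0.615, ωT=2.454280, cosh=5.861991, sinh=5.776066; start (x,ẋ)=(0.597569, 1.142947) → end (x,ẋ)=(0.961329, 0.581626)
phase 4: p=1.0433, T=0.485, ωT=1.935489, cosh=3.535894, sinh=3.391540; start (x,ẋ)=(0.961329, 0.581626) → end (x,ẋ)=(1.247761, 0.947123)
phase 5: p=1.1859, T=0.368, ωT=1.468578, cosh=2.286653, sinh=2.056400; start (x,ẋ)=(1.247761, 0.947123) → end (x,ẋ)=(1.815405, 2.673402)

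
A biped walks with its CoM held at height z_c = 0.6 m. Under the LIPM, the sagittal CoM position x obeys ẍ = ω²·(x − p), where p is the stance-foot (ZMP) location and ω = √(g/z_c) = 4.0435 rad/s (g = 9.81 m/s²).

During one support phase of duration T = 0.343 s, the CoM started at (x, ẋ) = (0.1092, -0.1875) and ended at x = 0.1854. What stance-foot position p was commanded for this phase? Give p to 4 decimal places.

p = -0.0357

ωT = 4.0435·0.343 = 1.386921; cosh(ωT) = 2.126174, sinh(ωT) = 1.876331
x(T) = p + (x₀−p)·cosh(ωT) + (ẋ₀/ω)·sinh(ωT) ⇒ p·(1 − cosh) = x(T) − x₀·cosh − (ẋ₀/ω)·sinh
numerator   = 0.1854 − (0.1092)·2.126174 − (-0.1875/4.0435)·1.876331 = 0.040229
denominator = 1 − 2.126174 = -1.126174
p = 0.040229 / -1.126174 = -0.0357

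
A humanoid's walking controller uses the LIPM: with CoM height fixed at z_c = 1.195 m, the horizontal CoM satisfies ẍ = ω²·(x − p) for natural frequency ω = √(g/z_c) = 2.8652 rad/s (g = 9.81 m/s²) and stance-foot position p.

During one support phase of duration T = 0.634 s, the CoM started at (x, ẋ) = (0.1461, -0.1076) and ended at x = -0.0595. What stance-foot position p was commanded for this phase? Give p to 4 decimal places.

ωT = 2.8652·0.634 = 1.816537; cosh(ωT) = 3.156554, sinh(ωT) = 2.993967
x(T) = p + (x₀−p)·cosh(ωT) + (ẋ₀/ω)·sinh(ωT) ⇒ p·(1 − cosh) = x(T) − x₀·cosh − (ẋ₀/ω)·sinh
numerator   = -0.0595 − (0.1461)·3.156554 − (-0.1076/2.8652)·2.993967 = -0.408237
denominator = 1 − 3.156554 = -2.156554
p = -0.408237 / -2.156554 = 0.1893

p = 0.1893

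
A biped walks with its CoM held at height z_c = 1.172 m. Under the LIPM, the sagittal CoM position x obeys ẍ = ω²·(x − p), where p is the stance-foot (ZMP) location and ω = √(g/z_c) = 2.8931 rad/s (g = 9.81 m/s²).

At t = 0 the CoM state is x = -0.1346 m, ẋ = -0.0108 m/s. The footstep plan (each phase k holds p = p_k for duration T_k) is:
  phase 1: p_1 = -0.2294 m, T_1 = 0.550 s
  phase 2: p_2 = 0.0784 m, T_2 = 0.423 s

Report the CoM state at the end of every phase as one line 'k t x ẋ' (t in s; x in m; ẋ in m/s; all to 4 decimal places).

1 0.5500 0.0042 0.6177
2 0.9730 0.2729 0.8076

phase 1: p=-0.2294, T=0.550, ωT=1.591205, cosh=2.556671, sinh=2.352991; start (x,ẋ)=(-0.134600, -0.010800) → end (x,ẋ)=(0.004189, 0.617733)
phase 2: p=0.0784, T=0.423, ωT=1.223781, cosh=1.847068, sinh=1.552952; start (x,ẋ)=(0.004189, 0.617733) → end (x,ẋ)=(0.272912, 0.807575)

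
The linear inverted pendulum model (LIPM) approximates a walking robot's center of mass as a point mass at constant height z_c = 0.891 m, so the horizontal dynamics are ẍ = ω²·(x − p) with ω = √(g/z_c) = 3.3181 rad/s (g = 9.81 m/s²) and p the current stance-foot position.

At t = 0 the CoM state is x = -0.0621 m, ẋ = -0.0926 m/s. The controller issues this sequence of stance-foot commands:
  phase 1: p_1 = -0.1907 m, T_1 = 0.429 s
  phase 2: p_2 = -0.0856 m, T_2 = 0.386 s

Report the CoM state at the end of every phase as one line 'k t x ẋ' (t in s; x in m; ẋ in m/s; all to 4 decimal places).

phase 1: p=-0.1907, T=0.429, ωT=1.423465, cosh=2.196179, sinh=1.955301; start (x,ẋ)=(-0.062100, -0.092600) → end (x,ẋ)=(0.037161, 0.630976)
phase 2: p=-0.0856, T=0.386, ωT=1.280787, cosh=1.938644, sinh=1.660826; start (x,ẋ)=(0.037161, 0.630976) → end (x,ẋ)=(0.468215, 1.899747)

1 0.4290 0.0372 0.6310
2 0.8150 0.4682 1.8997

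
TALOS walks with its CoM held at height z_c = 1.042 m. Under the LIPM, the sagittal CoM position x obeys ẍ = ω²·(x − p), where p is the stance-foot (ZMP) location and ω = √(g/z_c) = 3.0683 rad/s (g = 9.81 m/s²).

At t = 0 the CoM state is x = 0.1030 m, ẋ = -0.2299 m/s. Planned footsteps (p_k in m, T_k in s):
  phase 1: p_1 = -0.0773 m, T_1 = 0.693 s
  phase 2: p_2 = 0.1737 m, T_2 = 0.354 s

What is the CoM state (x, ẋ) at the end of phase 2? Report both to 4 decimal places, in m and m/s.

x = 1.0734, ẋ = 2.9890

phase 1: p=-0.0773, T=0.693, ωT=2.126332, cosh=4.251665, sinh=4.132391; start (x,ẋ)=(0.103000, -0.229900) → end (x,ẋ)=(0.379646, 1.308641)
phase 2: p=0.1737, T=0.354, ωT=1.086178, cosh=1.650216, sinh=1.312712; start (x,ẋ)=(0.379646, 1.308641) → end (x,ẋ)=(1.073431, 2.989047)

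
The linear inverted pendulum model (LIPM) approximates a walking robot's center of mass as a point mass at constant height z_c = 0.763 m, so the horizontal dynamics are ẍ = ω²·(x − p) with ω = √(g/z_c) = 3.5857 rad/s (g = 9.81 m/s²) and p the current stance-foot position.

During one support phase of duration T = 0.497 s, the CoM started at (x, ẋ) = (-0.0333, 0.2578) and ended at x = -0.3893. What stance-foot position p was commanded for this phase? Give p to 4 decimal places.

ωT = 3.5857·0.497 = 1.782093; cosh(ωT) = 3.055283, sinh(ωT) = 2.886997
x(T) = p + (x₀−p)·cosh(ωT) + (ẋ₀/ω)·sinh(ωT) ⇒ p·(1 − cosh) = x(T) − x₀·cosh − (ẋ₀/ω)·sinh
numerator   = -0.3893 − (-0.0333)·3.055283 − (0.2578/3.5857)·2.886997 = -0.495125
denominator = 1 − 3.055283 = -2.055283
p = -0.495125 / -2.055283 = 0.2409

p = 0.2409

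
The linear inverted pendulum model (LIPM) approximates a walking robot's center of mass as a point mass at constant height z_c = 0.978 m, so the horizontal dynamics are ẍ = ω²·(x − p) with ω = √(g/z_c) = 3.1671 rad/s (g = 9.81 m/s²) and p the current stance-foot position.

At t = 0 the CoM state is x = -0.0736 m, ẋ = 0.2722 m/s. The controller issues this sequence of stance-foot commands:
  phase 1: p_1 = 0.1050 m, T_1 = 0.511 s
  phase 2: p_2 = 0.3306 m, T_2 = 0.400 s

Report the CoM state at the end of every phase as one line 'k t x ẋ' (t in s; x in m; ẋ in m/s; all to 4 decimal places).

phase 1: p=0.1050, T=0.511, ωT=1.618388, cosh=2.621585, sinh=2.423367; start (x,ẋ)=(-0.073600, 0.272200) → end (x,ẋ)=(-0.154936, -0.657168)
phase 2: p=0.3306, T=0.400, ωT=1.266840, cosh=1.915669, sinh=1.633949; start (x,ẋ)=(-0.154936, -0.657168) → end (x,ẋ)=(-0.938568, -3.771506)

1 0.5110 -0.1549 -0.6572
2 0.9110 -0.9386 -3.7715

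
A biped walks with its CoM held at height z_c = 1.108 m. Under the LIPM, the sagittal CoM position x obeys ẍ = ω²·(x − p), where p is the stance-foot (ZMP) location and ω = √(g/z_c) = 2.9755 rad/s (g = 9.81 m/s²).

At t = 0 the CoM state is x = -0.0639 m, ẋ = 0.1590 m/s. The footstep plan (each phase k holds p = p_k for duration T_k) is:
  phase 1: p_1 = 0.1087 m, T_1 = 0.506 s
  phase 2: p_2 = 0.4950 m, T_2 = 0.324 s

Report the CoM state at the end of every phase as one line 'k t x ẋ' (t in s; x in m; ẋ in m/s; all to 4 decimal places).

phase 1: p=0.1087, T=0.506, ωT=1.505603, cosh=2.364377, sinh=2.142493; start (x,ẋ)=(-0.063900, 0.159000) → end (x,ẋ)=(-0.184904, -0.724387)
phase 2: p=0.4950, T=0.324, ωT=0.964062, cosh=1.501834, sinh=1.120493; start (x,ẋ)=(-0.184904, -0.724387) → end (x,ẋ)=(-0.798888, -3.354729)

1 0.5060 -0.1849 -0.7244
2 0.8300 -0.7989 -3.3547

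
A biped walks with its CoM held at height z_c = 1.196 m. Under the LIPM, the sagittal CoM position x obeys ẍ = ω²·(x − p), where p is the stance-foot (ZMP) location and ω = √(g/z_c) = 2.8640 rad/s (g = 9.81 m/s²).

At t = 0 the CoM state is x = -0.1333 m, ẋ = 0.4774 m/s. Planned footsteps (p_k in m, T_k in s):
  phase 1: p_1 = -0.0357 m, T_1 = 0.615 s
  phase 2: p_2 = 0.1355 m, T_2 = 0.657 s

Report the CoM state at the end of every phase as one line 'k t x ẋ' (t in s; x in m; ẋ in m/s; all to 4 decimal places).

1 0.6150 0.1427 0.6409
2 1.2720 0.8769 2.2180

phase 1: p=-0.0357, T=0.615, ωT=1.761360, cosh=2.996079, sinh=2.824268; start (x,ẋ)=(-0.133300, 0.477400) → end (x,ẋ)=(0.142660, 0.640871)
phase 2: p=0.1355, T=0.657, ωT=1.881648, cosh=3.358326, sinh=3.205988; start (x,ẋ)=(0.142660, 0.640871) → end (x,ẋ)=(0.876941, 2.217994)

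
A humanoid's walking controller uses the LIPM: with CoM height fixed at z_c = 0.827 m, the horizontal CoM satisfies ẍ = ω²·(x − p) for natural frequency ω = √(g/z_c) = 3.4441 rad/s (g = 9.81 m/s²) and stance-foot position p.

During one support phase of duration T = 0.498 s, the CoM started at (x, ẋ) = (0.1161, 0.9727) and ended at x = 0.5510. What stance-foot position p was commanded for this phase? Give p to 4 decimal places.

ωT = 3.4441·0.498 = 1.715162; cosh(ωT) = 2.868755, sinh(ωT) = 2.688820
x(T) = p + (x₀−p)·cosh(ωT) + (ẋ₀/ω)·sinh(ωT) ⇒ p·(1 − cosh) = x(T) − x₀·cosh − (ẋ₀/ω)·sinh
numerator   = 0.5510 − (0.1161)·2.868755 − (0.9727/3.4441)·2.688820 = -0.541452
denominator = 1 − 2.868755 = -1.868755
p = -0.541452 / -1.868755 = 0.2897

p = 0.2897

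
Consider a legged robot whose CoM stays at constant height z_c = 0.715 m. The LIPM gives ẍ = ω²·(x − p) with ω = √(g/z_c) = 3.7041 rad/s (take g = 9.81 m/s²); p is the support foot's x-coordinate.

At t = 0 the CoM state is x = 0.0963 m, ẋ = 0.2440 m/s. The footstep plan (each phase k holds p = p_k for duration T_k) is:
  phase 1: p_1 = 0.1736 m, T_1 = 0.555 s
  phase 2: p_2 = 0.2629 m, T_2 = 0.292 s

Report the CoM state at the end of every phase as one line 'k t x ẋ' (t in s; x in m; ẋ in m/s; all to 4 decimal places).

1 0.5550 0.1198 -0.1314
2 0.8470 -0.0187 -0.9079

phase 1: p=0.1736, T=0.555, ωT=2.055776, cosh=3.970444, sinh=3.842450; start (x,ẋ)=(0.096300, 0.244000) → end (x,ẋ)=(0.119798, -0.131409)
phase 2: p=0.2629, T=0.292, ωT=1.081597, cosh=1.644220, sinh=1.305166; start (x,ẋ)=(0.119798, -0.131409) → end (x,ẋ)=(-0.018694, -0.907886)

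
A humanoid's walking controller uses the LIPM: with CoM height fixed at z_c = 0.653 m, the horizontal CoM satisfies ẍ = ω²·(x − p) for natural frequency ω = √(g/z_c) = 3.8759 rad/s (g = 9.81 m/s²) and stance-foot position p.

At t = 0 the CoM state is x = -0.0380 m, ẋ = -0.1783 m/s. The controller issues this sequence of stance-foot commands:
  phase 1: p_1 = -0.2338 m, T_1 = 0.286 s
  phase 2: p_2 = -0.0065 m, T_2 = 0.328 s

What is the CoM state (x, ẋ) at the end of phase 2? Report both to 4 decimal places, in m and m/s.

phase 1: p=-0.2338, T=0.286, ωT=1.108507, cosh=1.679942, sinh=1.349891; start (x,ẋ)=(-0.038000, -0.178300) → end (x,ẋ)=(0.033035, 0.724900)
phase 2: p=-0.0065, T=0.328, ωT=1.271295, cosh=1.922968, sinh=1.642500; start (x,ẋ)=(0.033035, 0.724900) → end (x,ẋ)=(0.376717, 1.645644)

x = 0.3767, ẋ = 1.6456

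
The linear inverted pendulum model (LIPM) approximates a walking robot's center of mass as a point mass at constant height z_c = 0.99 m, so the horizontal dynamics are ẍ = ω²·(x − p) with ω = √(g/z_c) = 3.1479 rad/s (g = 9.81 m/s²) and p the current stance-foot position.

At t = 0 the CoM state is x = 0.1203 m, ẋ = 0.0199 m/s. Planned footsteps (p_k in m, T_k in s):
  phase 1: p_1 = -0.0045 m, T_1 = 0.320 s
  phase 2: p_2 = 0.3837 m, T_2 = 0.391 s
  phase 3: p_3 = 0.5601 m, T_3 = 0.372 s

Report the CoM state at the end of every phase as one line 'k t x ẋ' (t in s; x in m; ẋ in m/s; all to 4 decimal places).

phase 1: p=-0.0045, T=0.320, ωT=1.007328, cosh=1.551734, sinh=1.186541; start (x,ẋ)=(0.120300, 0.019900) → end (x,ẋ)=(0.196657, 0.497021)
phase 2: p=0.3837, T=0.391, ωT=1.230829, cosh=1.858058, sinh=1.566008; start (x,ẋ)=(0.196657, 0.497021) → end (x,ẋ)=(0.283421, 0.001442)
phase 3: p=0.5601, T=0.372, ωT=1.171019, cosh=1.767664, sinh=1.457613; start (x,ẋ)=(0.283421, 0.001442) → end (x,ẋ)=(0.071692, -1.266972)

1 0.3200 0.1967 0.4970
2 0.7110 0.2834 0.0014
3 1.0830 0.0717 -1.2670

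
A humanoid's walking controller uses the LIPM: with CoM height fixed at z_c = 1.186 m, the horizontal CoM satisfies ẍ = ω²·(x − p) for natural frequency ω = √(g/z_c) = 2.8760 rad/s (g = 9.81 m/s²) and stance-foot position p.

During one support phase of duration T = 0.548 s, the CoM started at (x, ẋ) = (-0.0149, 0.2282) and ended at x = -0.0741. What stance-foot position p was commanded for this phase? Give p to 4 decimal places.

ωT = 2.8760·0.548 = 1.576048; cosh(ωT) = 2.521299, sinh(ωT) = 2.314508
x(T) = p + (x₀−p)·cosh(ωT) + (ẋ₀/ω)·sinh(ωT) ⇒ p·(1 − cosh) = x(T) − x₀·cosh − (ẋ₀/ω)·sinh
numerator   = -0.0741 − (-0.0149)·2.521299 − (0.2282/2.8760)·2.314508 = -0.220180
denominator = 1 − 2.521299 = -1.521299
p = -0.220180 / -1.521299 = 0.1447

p = 0.1447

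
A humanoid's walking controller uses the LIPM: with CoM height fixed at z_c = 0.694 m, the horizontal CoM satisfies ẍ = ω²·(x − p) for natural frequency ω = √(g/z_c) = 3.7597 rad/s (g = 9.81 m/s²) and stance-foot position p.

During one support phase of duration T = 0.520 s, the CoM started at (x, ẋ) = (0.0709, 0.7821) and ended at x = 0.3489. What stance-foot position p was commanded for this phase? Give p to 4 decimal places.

ωT = 3.7597·0.520 = 1.955044; cosh(ωT) = 3.602894, sinh(ωT) = 3.461336
x(T) = p + (x₀−p)·cosh(ωT) + (ẋ₀/ω)·sinh(ωT) ⇒ p·(1 − cosh) = x(T) − x₀·cosh − (ẋ₀/ω)·sinh
numerator   = 0.3489 − (0.0709)·3.602894 − (0.7821/3.7597)·3.461336 = -0.626579
denominator = 1 − 3.602894 = -2.602894
p = -0.626579 / -2.602894 = 0.2407

p = 0.2407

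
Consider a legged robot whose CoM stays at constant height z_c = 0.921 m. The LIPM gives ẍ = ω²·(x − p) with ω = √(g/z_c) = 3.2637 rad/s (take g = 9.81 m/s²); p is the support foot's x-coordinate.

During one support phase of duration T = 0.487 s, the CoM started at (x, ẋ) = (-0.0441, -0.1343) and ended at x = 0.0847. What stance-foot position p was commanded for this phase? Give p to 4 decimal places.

ωT = 3.2637·0.487 = 1.589422; cosh(ωT) = 2.552479, sinh(ωT) = 2.348436
x(T) = p + (x₀−p)·cosh(ωT) + (ẋ₀/ω)·sinh(ωT) ⇒ p·(1 − cosh) = x(T) − x₀·cosh − (ẋ₀/ω)·sinh
numerator   = 0.0847 − (-0.0441)·2.552479 − (-0.1343/3.2637)·2.348436 = 0.293902
denominator = 1 − 2.552479 = -1.552479
p = 0.293902 / -1.552479 = -0.1893

p = -0.1893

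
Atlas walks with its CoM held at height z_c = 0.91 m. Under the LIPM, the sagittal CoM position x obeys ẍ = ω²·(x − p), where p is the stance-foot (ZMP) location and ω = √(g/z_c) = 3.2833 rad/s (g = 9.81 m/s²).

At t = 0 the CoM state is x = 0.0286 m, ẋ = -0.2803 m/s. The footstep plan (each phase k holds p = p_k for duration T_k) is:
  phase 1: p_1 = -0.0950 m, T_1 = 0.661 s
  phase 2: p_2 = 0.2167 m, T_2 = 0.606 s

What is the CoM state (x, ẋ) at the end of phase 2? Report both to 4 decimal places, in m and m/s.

phase 1: p=-0.0950, T=0.661, ωT=2.170261, cosh=4.437360, sinh=4.323213; start (x,ẋ)=(0.028600, -0.280300) → end (x,ẋ)=(0.084379, 0.510636)
phase 2: p=0.2167, T=0.606, ωT=1.989680, cosh=3.724965, sinh=3.588226; start (x,ẋ)=(0.084379, 0.510636) → end (x,ẋ)=(0.281869, 0.343198)

x = 0.2819, ẋ = 0.3432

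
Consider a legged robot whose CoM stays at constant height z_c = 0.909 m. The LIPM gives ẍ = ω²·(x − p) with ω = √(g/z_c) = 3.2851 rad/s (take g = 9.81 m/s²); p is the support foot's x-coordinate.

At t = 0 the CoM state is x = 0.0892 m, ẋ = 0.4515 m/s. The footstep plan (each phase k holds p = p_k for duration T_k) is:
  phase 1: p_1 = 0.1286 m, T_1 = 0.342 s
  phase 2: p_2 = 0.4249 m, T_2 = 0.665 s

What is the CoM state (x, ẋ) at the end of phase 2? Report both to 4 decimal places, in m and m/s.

x = 0.4282, ẋ = 0.1417

phase 1: p=0.1286, T=0.342, ωT=1.123504, cosh=1.700376, sinh=1.375237; start (x,ẋ)=(0.089200, 0.451500) → end (x,ẋ)=(0.250616, 0.589719)
phase 2: p=0.4249, T=0.665, ωT=2.184592, cosh=4.499771, sinh=4.387247; start (x,ẋ)=(0.250616, 0.589719) → end (x,ẋ)=(0.428231, 0.141724)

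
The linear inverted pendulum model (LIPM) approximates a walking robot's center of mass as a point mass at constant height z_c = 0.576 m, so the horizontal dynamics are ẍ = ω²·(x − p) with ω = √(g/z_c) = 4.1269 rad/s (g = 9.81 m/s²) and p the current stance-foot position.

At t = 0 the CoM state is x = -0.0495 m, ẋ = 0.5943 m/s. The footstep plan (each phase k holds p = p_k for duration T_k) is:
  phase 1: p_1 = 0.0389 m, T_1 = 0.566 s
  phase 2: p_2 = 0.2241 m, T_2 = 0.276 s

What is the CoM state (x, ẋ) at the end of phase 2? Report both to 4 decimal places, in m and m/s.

x = 0.7994, ẋ = 2.6488

phase 1: p=0.0389, T=0.566, ωT=2.335825, cosh=5.217360, sinh=5.120629; start (x,ẋ)=(-0.049500, 0.594300) → end (x,ẋ)=(0.315089, 1.232579)
phase 2: p=0.2241, T=0.276, ωT=1.139024, cosh=1.721925, sinh=1.401794; start (x,ẋ)=(0.315089, 1.232579) → end (x,ẋ)=(0.799449, 2.648786)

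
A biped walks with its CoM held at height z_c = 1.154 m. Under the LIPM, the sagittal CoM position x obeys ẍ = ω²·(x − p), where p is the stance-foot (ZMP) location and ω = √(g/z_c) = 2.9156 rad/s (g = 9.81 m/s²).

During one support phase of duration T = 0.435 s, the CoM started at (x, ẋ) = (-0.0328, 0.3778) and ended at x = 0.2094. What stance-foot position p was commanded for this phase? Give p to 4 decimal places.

ωT = 2.9156·0.435 = 1.268286; cosh(ωT) = 1.918034, sinh(ωT) = 1.636721
x(T) = p + (x₀−p)·cosh(ωT) + (ẋ₀/ω)·sinh(ωT) ⇒ p·(1 − cosh) = x(T) − x₀·cosh − (ẋ₀/ω)·sinh
numerator   = 0.2094 − (-0.0328)·1.918034 − (0.3778/2.9156)·1.636721 = 0.060227
denominator = 1 − 1.918034 = -0.918034
p = 0.060227 / -0.918034 = -0.0656

p = -0.0656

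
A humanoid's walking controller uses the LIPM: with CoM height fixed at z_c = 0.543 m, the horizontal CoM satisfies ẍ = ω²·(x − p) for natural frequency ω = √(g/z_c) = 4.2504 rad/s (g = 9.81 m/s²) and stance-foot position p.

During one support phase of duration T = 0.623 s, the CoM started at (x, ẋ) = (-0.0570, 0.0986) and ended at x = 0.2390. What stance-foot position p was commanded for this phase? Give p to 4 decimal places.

p = -0.0788

ωT = 4.2504·0.623 = 2.647999; cosh(ωT) = 7.098270, sinh(ωT) = 7.027477
x(T) = p + (x₀−p)·cosh(ωT) + (ẋ₀/ω)·sinh(ωT) ⇒ p·(1 − cosh) = x(T) − x₀·cosh − (ẋ₀/ω)·sinh
numerator   = 0.2390 − (-0.0570)·7.098270 − (0.0986/4.2504)·7.027477 = 0.480579
denominator = 1 − 7.098270 = -6.098270
p = 0.480579 / -6.098270 = -0.0788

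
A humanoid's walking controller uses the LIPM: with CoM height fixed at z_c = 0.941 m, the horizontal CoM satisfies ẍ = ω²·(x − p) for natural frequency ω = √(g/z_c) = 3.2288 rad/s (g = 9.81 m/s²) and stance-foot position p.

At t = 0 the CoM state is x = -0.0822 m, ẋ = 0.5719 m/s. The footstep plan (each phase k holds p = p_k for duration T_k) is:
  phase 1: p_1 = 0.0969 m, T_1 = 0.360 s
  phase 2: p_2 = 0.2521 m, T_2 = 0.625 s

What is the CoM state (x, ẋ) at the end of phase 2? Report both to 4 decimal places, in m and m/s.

phase 1: p=0.0969, T=0.360, ωT=1.162368, cosh=1.755120, sinh=1.442376; start (x,ẋ)=(-0.082200, 0.571900) → end (x,ẋ)=(0.038038, 0.169659)
phase 2: p=0.2521, T=0.625, ωT=2.018000, cosh=3.828092, sinh=3.695171; start (x,ẋ)=(0.038038, 0.169659) → end (x,ẋ)=(-0.373183, -1.904494)

x = -0.3732, ẋ = -1.9045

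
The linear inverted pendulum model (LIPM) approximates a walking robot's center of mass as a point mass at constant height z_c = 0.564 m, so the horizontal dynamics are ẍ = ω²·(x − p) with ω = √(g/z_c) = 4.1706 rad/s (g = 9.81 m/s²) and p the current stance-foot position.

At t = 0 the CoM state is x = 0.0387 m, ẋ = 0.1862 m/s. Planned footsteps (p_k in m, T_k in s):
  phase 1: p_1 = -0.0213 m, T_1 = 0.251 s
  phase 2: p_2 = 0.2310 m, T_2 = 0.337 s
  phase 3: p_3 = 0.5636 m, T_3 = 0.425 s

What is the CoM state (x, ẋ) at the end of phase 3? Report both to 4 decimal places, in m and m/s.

phase 1: p=-0.0213, T=0.251, ωT=1.046821, cosh=1.599816, sinh=1.248764; start (x,ẋ)=(0.038700, 0.186200) → end (x,ẋ)=(0.130441, 0.610371)
phase 2: p=0.2310, T=0.337, ωT=1.405492, cosh=2.161390, sinh=1.916143; start (x,ẋ)=(0.130441, 0.610371) → end (x,ẋ)=(0.294082, 0.515637)
phase 3: p=0.5636, T=0.425, ωT=1.772505, cosh=3.027743, sinh=2.857836; start (x,ẋ)=(0.294082, 0.515637) → end (x,ẋ)=(0.100902, -1.651132)

x = 0.1009, ẋ = -1.6511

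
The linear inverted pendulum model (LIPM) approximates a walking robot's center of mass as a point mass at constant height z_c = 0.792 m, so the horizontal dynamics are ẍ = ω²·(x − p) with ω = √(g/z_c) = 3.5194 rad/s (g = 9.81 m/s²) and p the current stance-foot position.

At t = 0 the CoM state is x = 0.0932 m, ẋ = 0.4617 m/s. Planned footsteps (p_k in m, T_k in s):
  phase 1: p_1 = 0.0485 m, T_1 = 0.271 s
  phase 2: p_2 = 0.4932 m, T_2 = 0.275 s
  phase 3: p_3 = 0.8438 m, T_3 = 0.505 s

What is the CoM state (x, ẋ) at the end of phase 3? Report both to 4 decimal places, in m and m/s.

phase 1: p=0.0485, T=0.271, ωT=0.953757, cosh=1.490367, sinh=1.105076; start (x,ẋ)=(0.093200, 0.461700) → end (x,ẋ)=(0.260091, 0.861950)
phase 2: p=0.4932, T=0.275, ωT=0.967835, cosh=1.506072, sinh=1.126167; start (x,ẋ)=(0.260091, 0.861950) → end (x,ẋ)=(0.417935, 0.374248)
phase 3: p=0.8438, T=0.505, ωT=1.777297, cosh=3.041472, sinh=2.872378; start (x,ẋ)=(0.417935, 0.374248) → end (x,ẋ)=(-0.146011, -3.166821)

x = -0.1460, ẋ = -3.1668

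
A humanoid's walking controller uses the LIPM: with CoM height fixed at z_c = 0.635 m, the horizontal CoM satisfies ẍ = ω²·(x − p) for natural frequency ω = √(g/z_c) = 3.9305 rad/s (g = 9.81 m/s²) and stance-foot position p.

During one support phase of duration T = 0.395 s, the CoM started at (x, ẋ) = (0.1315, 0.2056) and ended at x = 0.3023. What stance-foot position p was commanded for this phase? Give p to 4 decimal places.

ωT = 3.9305·0.395 = 1.552547; cosh(ωT) = 2.467598, sinh(ωT) = 2.255890
x(T) = p + (x₀−p)·cosh(ωT) + (ẋ₀/ω)·sinh(ωT) ⇒ p·(1 − cosh) = x(T) − x₀·cosh − (ẋ₀/ω)·sinh
numerator   = 0.3023 − (0.1315)·2.467598 − (0.2056/3.9305)·2.255890 = -0.140192
denominator = 1 − 2.467598 = -1.467598
p = -0.140192 / -1.467598 = 0.0955

p = 0.0955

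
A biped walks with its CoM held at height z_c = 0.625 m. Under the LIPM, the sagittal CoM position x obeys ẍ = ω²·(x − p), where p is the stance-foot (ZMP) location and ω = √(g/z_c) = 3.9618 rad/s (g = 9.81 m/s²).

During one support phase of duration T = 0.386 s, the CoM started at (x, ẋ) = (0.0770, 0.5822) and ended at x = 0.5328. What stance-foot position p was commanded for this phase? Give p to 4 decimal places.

ωT = 3.9618·0.386 = 1.529255; cosh(ωT) = 2.415717, sinh(ωT) = 2.199020
x(T) = p + (x₀−p)·cosh(ωT) + (ẋ₀/ω)·sinh(ωT) ⇒ p·(1 − cosh) = x(T) − x₀·cosh − (ẋ₀/ω)·sinh
numerator   = 0.5328 − (0.0770)·2.415717 − (0.5822/3.9618)·2.199020 = 0.023636
denominator = 1 − 2.415717 = -1.415717
p = 0.023636 / -1.415717 = -0.0167

p = -0.0167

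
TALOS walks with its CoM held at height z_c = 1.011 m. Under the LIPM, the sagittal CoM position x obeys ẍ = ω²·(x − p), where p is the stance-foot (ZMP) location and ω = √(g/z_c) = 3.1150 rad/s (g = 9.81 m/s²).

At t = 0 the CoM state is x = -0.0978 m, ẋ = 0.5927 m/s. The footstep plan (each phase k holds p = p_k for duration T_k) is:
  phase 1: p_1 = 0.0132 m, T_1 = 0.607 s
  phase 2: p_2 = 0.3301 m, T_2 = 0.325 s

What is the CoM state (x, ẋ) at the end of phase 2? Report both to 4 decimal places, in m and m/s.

phase 1: p=0.0132, T=0.607, ωT=1.890805, cosh=3.387825, sinh=3.236875; start (x,ẋ)=(-0.097800, 0.592700) → end (x,ẋ)=(0.253041, 0.888766)
phase 2: p=0.3301, T=0.325, ωT=1.012375, cosh=1.557742, sinh=1.194387; start (x,ẋ)=(0.253041, 0.888766) → end (x,ẋ)=(0.550842, 1.097768)

x = 0.5508, ẋ = 1.0978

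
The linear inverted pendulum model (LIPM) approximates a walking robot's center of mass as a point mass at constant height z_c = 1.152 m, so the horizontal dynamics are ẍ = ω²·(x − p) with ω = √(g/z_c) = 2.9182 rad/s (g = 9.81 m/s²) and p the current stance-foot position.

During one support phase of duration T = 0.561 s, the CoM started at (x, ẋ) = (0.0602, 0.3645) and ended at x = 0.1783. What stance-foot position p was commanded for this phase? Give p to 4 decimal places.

p = 0.1746

ωT = 2.9182·0.561 = 1.637110; cosh(ωT) = 2.667418, sinh(ωT) = 2.472876
x(T) = p + (x₀−p)·cosh(ωT) + (ẋ₀/ω)·sinh(ωT) ⇒ p·(1 − cosh) = x(T) − x₀·cosh − (ẋ₀/ω)·sinh
numerator   = 0.1783 − (0.0602)·2.667418 − (0.3645/2.9182)·2.472876 = -0.291155
denominator = 1 − 2.667418 = -1.667418
p = -0.291155 / -1.667418 = 0.1746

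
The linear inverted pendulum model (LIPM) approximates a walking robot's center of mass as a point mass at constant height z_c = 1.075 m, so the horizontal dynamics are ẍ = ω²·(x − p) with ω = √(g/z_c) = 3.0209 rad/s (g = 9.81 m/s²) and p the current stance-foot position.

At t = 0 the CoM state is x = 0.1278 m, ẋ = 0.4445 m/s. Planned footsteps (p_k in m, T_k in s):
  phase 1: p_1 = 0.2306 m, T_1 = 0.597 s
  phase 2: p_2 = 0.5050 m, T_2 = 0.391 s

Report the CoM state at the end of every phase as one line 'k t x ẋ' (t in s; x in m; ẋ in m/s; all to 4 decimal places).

1 0.5970 0.3446 0.4688
2 0.9880 0.4481 0.1206

phase 1: p=0.2306, T=0.597, ωT=1.803477, cosh=3.117723, sinh=2.952998; start (x,ẋ)=(0.127800, 0.444500) → end (x,ẋ)=(0.344607, 0.468779)
phase 2: p=0.5050, T=0.391, ωT=1.181172, cosh=1.782555, sinh=1.475636; start (x,ẋ)=(0.344607, 0.468779) → end (x,ẋ)=(0.448077, 0.120631)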